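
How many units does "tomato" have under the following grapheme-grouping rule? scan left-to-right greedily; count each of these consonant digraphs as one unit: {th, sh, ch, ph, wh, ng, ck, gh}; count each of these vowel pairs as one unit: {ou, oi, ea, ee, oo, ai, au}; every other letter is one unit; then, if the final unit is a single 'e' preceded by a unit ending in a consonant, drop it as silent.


Word: "tomato" (6 letters)
Left-to-right scan:
  1. 't' (letter)
  2. 'o' (letter)
  3. 'm' (letter)
  4. 'a' (letter)
  5. 't' (letter)
  6. 'o' (letter)
Units from scan: 6
Sound units = 6 units


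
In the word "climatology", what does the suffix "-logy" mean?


Suffix: -logy
As in: climatology -> climate + -logy, with a spelling change
Meaning = study of


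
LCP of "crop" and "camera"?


Word 1: "crop"
Word 2: "camera"
Comparing from start:
  Pos 0: 'c' == 'c'
  Pos 1: 'r' != 'a' (stop)
LCP = "c" (length 1)


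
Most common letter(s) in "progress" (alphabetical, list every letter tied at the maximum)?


Word: "progress"
Letter counts:
  'e': 1
  'g': 1
  'o': 1
  'p': 1
  'r': 2
  's': 2
Maximum count = 2
Most frequent = 'r', 's' (2 times each)


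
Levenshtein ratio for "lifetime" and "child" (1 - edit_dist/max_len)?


Word 1: "lifetime" (length 8)
Word 2: "child" (length 5)
One optimal edit sequence:
  1. delete 'l'  (+1)
  2. delete 'i'  (+1)
  3. delete 'f'  (+1)
  4. substitute 'e' -> 'c'  (+1)
  5. substitute 't' -> 'h'  (+1)
  6. keep 'i'
  7. substitute 'm' -> 'l'  (+1)
  8. substitute 'e' -> 'd'  (+1)
Edit distance = 7
Max length = max(8, 5) = 8
Similarity = 1 - 7/8
= 0.1250


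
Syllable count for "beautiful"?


Word: "beautiful"
Syllable breakdown: beau / ti / ful
Counting: 3 parts
= 3 syllables


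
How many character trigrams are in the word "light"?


Word: "light" (length 5)
Number of 3-grams = length - 3 + 1 = 5 - 3 + 1
= 3


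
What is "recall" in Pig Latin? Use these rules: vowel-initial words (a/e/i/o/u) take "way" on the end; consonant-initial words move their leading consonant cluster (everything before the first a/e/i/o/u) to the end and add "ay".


Word: "recall"
Starts with consonant(s) → move to end, add 'ay'
Consonant cluster: "r"
Pig Latin = "ecallray"


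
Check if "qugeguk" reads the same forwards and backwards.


Word: "qugeguk"
Reversed: "kugeguq"
Forward == Backward? qugeguk != kugeguq
Palindrome = No


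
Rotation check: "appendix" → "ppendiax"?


Word: "appendix", Candidate: "ppendiax"
Method: check if candidate is substring of word+word
"appendixappendix" contains "ppendiax"? No
Is rotation = No


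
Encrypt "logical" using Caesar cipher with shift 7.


Word: "logical"
Shift: 7
Each letter → (letter + shift) mod 26:
  'l' (11) + 7 = 18 → 's'
  'o' (14) + 7 = 21 → 'v'
  'g' (6) + 7 = 13 → 'n'
  'i' (8) + 7 = 15 → 'p'
  'c' (2) + 7 = 9 → 'j'
  'a' (0) + 7 = 7 → 'h'
  'l' (11) + 7 = 18 → 's'
Result = "svnpjhs"


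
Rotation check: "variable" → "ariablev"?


Word: "variable", Candidate: "ariablev"
Method: check if candidate is substring of word+word
"variablevariable" contains "ariablev"? Yes
Is rotation = Yes


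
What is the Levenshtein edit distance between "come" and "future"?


Word 1: "come" (length 4)
Word 2: "future" (length 6)
One optimal edit sequence (insert/delete/substitute each cost 1):
  1. insert 'f'  (+1)
  2. insert 'u'  (+1)
  3. substitute 'c' -> 't'  (+1)
  4. substitute 'o' -> 'u'  (+1)
  5. substitute 'm' -> 'r'  (+1)
  6. keep 'e'
Total edit operations: 5
Edit distance = 5


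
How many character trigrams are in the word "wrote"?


Word: "wrote" (length 5)
Number of 3-grams = length - 3 + 1 = 5 - 3 + 1
= 3


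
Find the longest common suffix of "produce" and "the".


Word 1: "produce"
Word 2: "the"
Comparing from end:
  Pos -1: 'e' == 'e'
  Pos -2: 'c' != 'h' (stop)
LCS = "e" (length 1)


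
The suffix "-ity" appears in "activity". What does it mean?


Suffix: -ity
As in: activity -> active + -ity, with a spelling change
Meaning = quality of


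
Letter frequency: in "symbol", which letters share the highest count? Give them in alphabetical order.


Word: "symbol"
Letter counts:
  'b': 1
  'l': 1
  'm': 1
  'o': 1
  's': 1
  'y': 1
Maximum count = 1
Most frequent = 'b', 'l', 'm', 'o', 's', 'y' (1 time each)


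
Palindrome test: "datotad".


Word: "datotad"
Reversed: "datotad"
Forward == Backward? datotad == datotad
Palindrome = Yes


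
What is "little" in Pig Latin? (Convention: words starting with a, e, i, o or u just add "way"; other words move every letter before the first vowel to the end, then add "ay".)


Word: "little"
Starts with consonant(s) → move to end, add 'ay'
Consonant cluster: "l"
Pig Latin = "ittlelay"


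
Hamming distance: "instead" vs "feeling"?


Comparing character by character (same length = 7):
  Pos 0: 'i' vs 'f' !=
  Pos 1: 'n' vs 'e' !=
  Pos 2: 's' vs 'e' !=
  Pos 3: 't' vs 'l' !=
  Pos 4: 'e' vs 'i' !=
  Pos 5: 'a' vs 'n' !=
  Pos 6: 'd' vs 'g' !=
Hamming distance = 7


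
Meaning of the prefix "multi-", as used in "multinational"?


Prefix: multi-
Example: multinational (multi- + national)
Meaning = many


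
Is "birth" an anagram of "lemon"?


Word 1: "lemon" → sorted: elmno
Word 2: "birth" → sorted: bhirt
Same letters? elmno != bhirt
Anagram = No


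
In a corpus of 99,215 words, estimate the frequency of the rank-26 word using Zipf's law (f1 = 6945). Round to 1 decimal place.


Zipf's law: f(r) = f(1) / r
f(1) = 6945
f(26) = 6945 / 26
= 267.1 occurrences


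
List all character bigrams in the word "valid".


Word: "valid" (length 5)
Number of bigrams = 5 - 2 + 1 = 4
  Position 0: "va"
  Position 1: "al"
  Position 2: "li"
  Position 3: "id"
Bigrams = "va", "al", "li", "id"


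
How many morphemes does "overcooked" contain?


Word: "overcooked"
Morphemes: over- / cook / -ed
Each morpheme carries meaning
= 3 morphemes


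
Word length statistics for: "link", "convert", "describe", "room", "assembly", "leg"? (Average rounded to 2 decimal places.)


Lengths: "link"=4, "convert"=7, "describe"=8, "room"=4, "assembly"=8, "leg"=3
Sum = 34, Count = 6
Average = 34/6 = 5.67
= avg=5.67, min=3, max=8


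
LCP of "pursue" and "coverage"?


Word 1: "pursue"
Word 2: "coverage"
Comparing from start:
  Pos 0: 'p' != 'c' (stop)
LCP = "" (length 0)


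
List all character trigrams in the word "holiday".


Word: "holiday" (length 7)
Number of trigrams = 7 - 3 + 1 = 5
  Position 0: "hol"
  Position 1: "oli"
  Position 2: "lid"
  Position 3: "ida"
  Position 4: "day"
Trigrams = "hol", "oli", "lid", "ida", "day"


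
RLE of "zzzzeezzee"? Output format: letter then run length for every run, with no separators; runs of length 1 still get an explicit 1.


String: "zzzzeezzee"
Scanning for consecutive runs:
  'z' x 4
  'e' x 2
  'z' x 2
  'e' x 2
RLE = "z4e2z2e2"


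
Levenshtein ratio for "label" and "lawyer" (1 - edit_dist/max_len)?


Word 1: "label" (length 5)
Word 2: "lawyer" (length 6)
One optimal edit sequence:
  1. keep 'l'
  2. keep 'a'
  3. insert 'w'  (+1)
  4. substitute 'b' -> 'y'  (+1)
  5. keep 'e'
  6. substitute 'l' -> 'r'  (+1)
Edit distance = 3
Max length = max(5, 6) = 6
Similarity = 1 - 3/6
= 0.5000


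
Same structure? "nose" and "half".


Pattern of "nose": [0, 1, 2, 3]
Pattern of "half": [0, 1, 2, 3]
Patterns match
Same pattern = Yes


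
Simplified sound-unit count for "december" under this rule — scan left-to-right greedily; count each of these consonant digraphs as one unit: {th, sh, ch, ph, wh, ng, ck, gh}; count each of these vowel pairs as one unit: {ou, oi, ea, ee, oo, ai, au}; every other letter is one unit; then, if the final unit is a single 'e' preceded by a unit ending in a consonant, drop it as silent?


Word: "december" (8 letters)
Left-to-right scan:
  1. 'd' (letter)
  2. 'e' (letter)
  3. 'c' (letter)
  4. 'e' (letter)
  5. 'm' (letter)
  6. 'b' (letter)
  7. 'e' (letter)
  8. 'r' (letter)
Units from scan: 8
Sound units = 8 units


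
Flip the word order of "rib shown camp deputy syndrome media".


Original: "rib shown camp deputy syndrome media"
Words (1..n): rib | shown | camp | deputy | syndrome | media
Reversed (n..1): media | syndrome | deputy | camp | shown | rib
Result = "media syndrome deputy camp shown rib"


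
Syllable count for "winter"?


Word: "winter"
Syllable breakdown: win | ter
Counting: 2 parts
= 2 syllables


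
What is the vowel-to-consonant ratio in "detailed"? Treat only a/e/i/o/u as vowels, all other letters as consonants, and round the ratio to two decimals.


Word: "detailed"
Vowels (a,e,i,o,u): 4
Consonants: 4
Ratio = 4/4
= 1.00


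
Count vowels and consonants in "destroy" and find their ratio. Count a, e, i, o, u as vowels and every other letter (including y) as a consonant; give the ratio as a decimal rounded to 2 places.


Word: "destroy"
Vowels (a,e,i,o,u): 2
Consonants: 5
Ratio = 2/5
= 0.40


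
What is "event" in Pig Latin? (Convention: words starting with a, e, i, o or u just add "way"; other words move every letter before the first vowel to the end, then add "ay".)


Word: "event"
Starts with vowel → add 'way'
Pig Latin = "eventway"


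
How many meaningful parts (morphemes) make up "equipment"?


Word: "equipment"
Morphemes: equip + -ment
Each morpheme carries meaning
= 2 morphemes


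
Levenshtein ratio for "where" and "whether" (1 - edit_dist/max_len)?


Word 1: "where" (length 5)
Word 2: "whether" (length 7)
One optimal edit sequence:
  1. keep 'w'
  2. keep 'h'
  3. keep 'e'
  4. insert 't'  (+1)
  5. substitute 'r' -> 'h'  (+1)
  6. keep 'e'
  7. insert 'r'  (+1)
Edit distance = 3
Max length = max(5, 7) = 7
Similarity = 1 - 3/7
= 0.5714


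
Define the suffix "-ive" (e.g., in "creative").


Suffix: -ive
Example: creative = create + -ive, with a spelling change
Meaning = tending to


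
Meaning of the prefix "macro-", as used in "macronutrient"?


Prefix: macro-
Example: macronutrient = macro- + nutrient
Meaning = large


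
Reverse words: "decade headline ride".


Original: "decade headline ride"
Words (1..n): decade | headline | ride
Reversed (n..1): ride | headline | decade
Result = "ride headline decade"


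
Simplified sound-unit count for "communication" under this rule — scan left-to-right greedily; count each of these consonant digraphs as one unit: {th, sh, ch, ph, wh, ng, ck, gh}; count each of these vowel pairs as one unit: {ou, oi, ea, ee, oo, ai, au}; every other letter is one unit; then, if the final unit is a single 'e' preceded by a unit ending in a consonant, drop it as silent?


Word: "communication" (13 letters)
Left-to-right scan:
  1. 'c' (letter)
  2. 'o' (letter)
  3. 'm' (letter)
  4. 'm' (letter)
  5. 'u' (letter)
  6. 'n' (letter)
  7. 'i' (letter)
  8. 'c' (letter)
  9. 'a' (letter)
  10. 't' (letter)
  11. 'i' (letter)
  12. 'o' (letter)
  13. 'n' (letter)
Units from scan: 13
Sound units = 13 units


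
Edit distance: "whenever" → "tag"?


Word 1: "whenever" (length 8)
Word 2: "tag" (length 3)
One optimal edit sequence (insert/delete/substitute each cost 1):
  1. delete 'w'  (+1)
  2. delete 'h'  (+1)
  3. delete 'e'  (+1)
  4. delete 'n'  (+1)
  5. delete 'e'  (+1)
  6. substitute 'v' -> 't'  (+1)
  7. substitute 'e' -> 'a'  (+1)
  8. substitute 'r' -> 'g'  (+1)
Total edit operations: 8
Edit distance = 8


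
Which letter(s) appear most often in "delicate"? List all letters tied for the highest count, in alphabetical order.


Word: "delicate"
Letter counts:
  'a': 1
  'c': 1
  'd': 1
  'e': 2
  'i': 1
  'l': 1
  't': 1
Maximum count = 2
Most frequent = 'e' (2 times each)


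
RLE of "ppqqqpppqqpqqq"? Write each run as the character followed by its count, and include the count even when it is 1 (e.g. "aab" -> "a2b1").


String: "ppqqqpppqqpqqq"
Scanning for consecutive runs:
  'p' x 2
  'q' x 3
  'p' x 3
  'q' x 2
  'p' x 1
  'q' x 3
RLE = "p2q3p3q2p1q3"


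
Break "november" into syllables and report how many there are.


Word: "november"
Syllable breakdown: no | vem | ber
Counting: 3 parts
= 3 syllables


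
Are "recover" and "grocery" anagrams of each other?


Word 1: "recover" → sorted: ceeorrv
Word 2: "grocery" → sorted: cegorry
Same letters? ceeorrv != cegorry
Anagram = No


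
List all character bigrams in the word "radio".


Word: "radio" (length 5)
Number of bigrams = 5 - 2 + 1 = 4
  Position 0: "ra"
  Position 1: "ad"
  Position 2: "di"
  Position 3: "io"
Bigrams = "ra", "ad", "di", "io"


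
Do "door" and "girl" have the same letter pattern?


Pattern of "door": [0, 1, 1, 2]
Pattern of "girl": [0, 1, 2, 3]
Patterns do not match
Same pattern = No


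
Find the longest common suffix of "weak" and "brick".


Word 1: "weak"
Word 2: "brick"
Comparing from end:
  Pos -1: 'k' == 'k'
  Pos -2: 'a' != 'c' (stop)
LCS = "k" (length 1)


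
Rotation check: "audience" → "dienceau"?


Word: "audience", Candidate: "dienceau"
Method: check if candidate is substring of word+word
"audienceaudience" contains "dienceau"? Yes
Is rotation = Yes


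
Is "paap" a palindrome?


Word: "paap"
Reversed: "paap"
Forward == Backward? paap == paap
Palindrome = Yes


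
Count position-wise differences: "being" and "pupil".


Comparing character by character (same length = 5):
  Pos 0: 'b' vs 'p' !=
  Pos 1: 'e' vs 'u' !=
  Pos 2: 'i' vs 'p' !=
  Pos 3: 'n' vs 'i' !=
  Pos 4: 'g' vs 'l' !=
Hamming distance = 5


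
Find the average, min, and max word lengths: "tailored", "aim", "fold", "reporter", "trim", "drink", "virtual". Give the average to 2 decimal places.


Lengths: "tailored"=8, "aim"=3, "fold"=4, "reporter"=8, "trim"=4, "drink"=5, "virtual"=7
Sum = 39, Count = 7
Average = 39/7 = 5.57
= avg=5.57, min=3, max=8


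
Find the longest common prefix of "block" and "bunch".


Word 1: "block"
Word 2: "bunch"
Comparing from start:
  Pos 0: 'b' == 'b'
  Pos 1: 'l' != 'u' (stop)
LCP = "b" (length 1)


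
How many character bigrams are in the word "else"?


Word: "else" (length 4)
Number of 2-grams = length - 2 + 1 = 4 - 2 + 1
= 3


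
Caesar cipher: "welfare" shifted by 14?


Word: "welfare"
Shift: 14
Each letter → (letter + shift) mod 26:
  'w' (22) + 14 = 10 → 'k'
  'e' (4) + 14 = 18 → 's'
  'l' (11) + 14 = 25 → 'z'
  'f' (5) + 14 = 19 → 't'
  'a' (0) + 14 = 14 → 'o'
  'r' (17) + 14 = 5 → 'f'
  'e' (4) + 14 = 18 → 's'
Result = "ksztofs"


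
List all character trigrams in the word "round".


Word: "round" (length 5)
Number of trigrams = 5 - 3 + 1 = 3
  Position 0: "rou"
  Position 1: "oun"
  Position 2: "und"
Trigrams = "rou", "oun", "und"


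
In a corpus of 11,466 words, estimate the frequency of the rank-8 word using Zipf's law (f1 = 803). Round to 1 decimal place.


Zipf's law: f(r) = f(1) / r
f(1) = 803
f(8) = 803 / 8
= 100.4 occurrences


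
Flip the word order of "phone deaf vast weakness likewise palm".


Original: "phone deaf vast weakness likewise palm"
Words (1..n): phone | deaf | vast | weakness | likewise | palm
Reversed (n..1): palm | likewise | weakness | vast | deaf | phone
Result = "palm likewise weakness vast deaf phone"


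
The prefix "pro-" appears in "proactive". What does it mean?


Prefix: pro-
As in: proactive -> pro- + active
Meaning = forward / in favor of


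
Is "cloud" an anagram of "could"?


Word 1: "could" → sorted: cdlou
Word 2: "cloud" → sorted: cdlou
Same letters? cdlou == cdlou
Anagram = Yes


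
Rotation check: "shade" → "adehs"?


Word: "shade", Candidate: "adehs"
Method: check if candidate is substring of word+word
"shadeshade" contains "adehs"? No
Is rotation = No


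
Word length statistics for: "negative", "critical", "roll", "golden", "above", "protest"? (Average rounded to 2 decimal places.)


Lengths: "negative"=8, "critical"=8, "roll"=4, "golden"=6, "above"=5, "protest"=7
Sum = 38, Count = 6
Average = 38/6 = 6.33
= avg=6.33, min=4, max=8


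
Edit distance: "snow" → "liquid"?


Word 1: "snow" (length 4)
Word 2: "liquid" (length 6)
One optimal edit sequence (insert/delete/substitute each cost 1):
  1. insert 'l'  (+1)
  2. insert 'i'  (+1)
  3. substitute 's' -> 'q'  (+1)
  4. substitute 'n' -> 'u'  (+1)
  5. substitute 'o' -> 'i'  (+1)
  6. substitute 'w' -> 'd'  (+1)
Total edit operations: 6
Edit distance = 6


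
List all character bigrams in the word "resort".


Word: "resort" (length 6)
Number of bigrams = 6 - 2 + 1 = 5
  Position 0: "re"
  Position 1: "es"
  Position 2: "so"
  Position 3: "or"
  Position 4: "rt"
Bigrams = "re", "es", "so", "or", "rt"


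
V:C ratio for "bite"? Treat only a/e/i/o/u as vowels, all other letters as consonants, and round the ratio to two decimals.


Word: "bite"
Vowels (a,e,i,o,u): 2
Consonants: 2
Ratio = 2/2
= 1.00


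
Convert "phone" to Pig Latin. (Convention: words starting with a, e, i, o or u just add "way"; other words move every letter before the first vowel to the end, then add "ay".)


Word: "phone"
Starts with consonant(s) → move to end, add 'ay'
Consonant cluster: "ph"
Pig Latin = "onephay"


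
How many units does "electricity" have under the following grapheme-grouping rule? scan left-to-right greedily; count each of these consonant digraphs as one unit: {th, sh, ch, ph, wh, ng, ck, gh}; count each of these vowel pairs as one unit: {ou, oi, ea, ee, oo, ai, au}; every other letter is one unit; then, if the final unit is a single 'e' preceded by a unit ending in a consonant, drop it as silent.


Word: "electricity" (11 letters)
Left-to-right scan:
  (1) 'e' (letter)
  (2) 'l' (letter)
  (3) 'e' (letter)
  (4) 'c' (letter)
  (5) 't' (letter)
  (6) 'r' (letter)
  (7) 'i' (letter)
  (8) 'c' (letter)
  (9) 'i' (letter)
  (10) 't' (letter)
  (11) 'y' (letter)
Units from scan: 11
Sound units = 11 units


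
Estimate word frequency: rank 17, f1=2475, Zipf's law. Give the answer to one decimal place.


Zipf's law: f(r) = f(1) / r
f(1) = 2475
f(17) = 2475 / 17
= 145.6 occurrences


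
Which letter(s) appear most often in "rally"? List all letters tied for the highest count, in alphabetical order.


Word: "rally"
Letter counts:
  'a': 1
  'l': 2
  'r': 1
  'y': 1
Maximum count = 2
Most frequent = 'l' (2 times each)


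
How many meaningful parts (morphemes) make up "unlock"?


Word: "unlock"
Morphemes: un- | lock
Each morpheme carries meaning
= 2 morphemes


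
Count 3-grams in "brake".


Word: "brake" (length 5)
Number of 3-grams = length - 3 + 1 = 5 - 3 + 1
= 3


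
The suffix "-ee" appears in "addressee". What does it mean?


Suffix: -ee
Example: addressee (address + -ee)
Meaning = one who receives


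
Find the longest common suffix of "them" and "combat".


Word 1: "them"
Word 2: "combat"
Comparing from end:
  Pos -1: 'm' != 't' (stop)
LCS = "" (length 0)


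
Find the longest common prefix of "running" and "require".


Word 1: "running"
Word 2: "require"
Comparing from start:
  Pos 0: 'r' == 'r'
  Pos 1: 'u' != 'e' (stop)
LCP = "r" (length 1)


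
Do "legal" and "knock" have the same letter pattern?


Pattern of "legal": [0, 1, 2, 3, 0]
Pattern of "knock": [0, 1, 2, 3, 0]
Patterns match
Same pattern = Yes


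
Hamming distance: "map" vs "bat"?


Comparing character by character (same length = 3):
  Pos 0: 'm' vs 'b' !=
  Pos 1: 'a' vs 'a' =
  Pos 2: 'p' vs 't' !=
Hamming distance = 2


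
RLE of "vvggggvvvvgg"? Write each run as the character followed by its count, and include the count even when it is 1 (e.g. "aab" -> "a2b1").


String: "vvggggvvvvgg"
Scanning for consecutive runs:
  'v' x 2
  'g' x 4
  'v' x 4
  'g' x 2
RLE = "v2g4v4g2"


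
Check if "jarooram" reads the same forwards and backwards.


Word: "jarooram"
Reversed: "marooraj"
Forward == Backward? jarooram != marooraj
Palindrome = No


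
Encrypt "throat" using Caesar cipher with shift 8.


Word: "throat"
Shift: 8
Each letter → (letter + shift) mod 26:
  't' (19) + 8 = 1 → 'b'
  'h' (7) + 8 = 15 → 'p'
  'r' (17) + 8 = 25 → 'z'
  'o' (14) + 8 = 22 → 'w'
  'a' (0) + 8 = 8 → 'i'
  't' (19) + 8 = 1 → 'b'
Result = "bpzwib"


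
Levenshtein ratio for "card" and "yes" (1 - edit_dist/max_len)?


Word 1: "card" (length 4)
Word 2: "yes" (length 3)
One optimal edit sequence:
  1. delete 'c'  (+1)
  2. substitute 'a' -> 'y'  (+1)
  3. substitute 'r' -> 'e'  (+1)
  4. substitute 'd' -> 's'  (+1)
Edit distance = 4
Max length = max(4, 3) = 4
Similarity = 1 - 4/4
= 0.0000


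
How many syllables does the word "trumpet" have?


Word: "trumpet"
Syllable breakdown: trum · pet
Counting: 2 parts
= 2 syllables


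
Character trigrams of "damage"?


Word: "damage" (length 6)
Number of trigrams = 6 - 3 + 1 = 4
  Position 0: "dam"
  Position 1: "ama"
  Position 2: "mag"
  Position 3: "age"
Trigrams = "dam", "ama", "mag", "age"


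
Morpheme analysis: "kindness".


Word: "kindness"
Morphemes: kind | -ness
Each morpheme carries meaning
= 2 morphemes


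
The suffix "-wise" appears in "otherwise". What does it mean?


Suffix: -wise
Example: otherwise = other + -wise
Meaning = in the manner of


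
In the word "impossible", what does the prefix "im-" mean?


Prefix: im-
Example: impossible = im- + possible
Meaning = not / into


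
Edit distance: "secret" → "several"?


Word 1: "secret" (length 6)
Word 2: "several" (length 7)
One optimal edit sequence (insert/delete/substitute each cost 1):
  1. keep 's'
  2. keep 'e'
  3. insert 'v'  (+1)
  4. substitute 'c' -> 'e'  (+1)
  5. keep 'r'
  6. substitute 'e' -> 'a'  (+1)
  7. substitute 't' -> 'l'  (+1)
Total edit operations: 4
Edit distance = 4


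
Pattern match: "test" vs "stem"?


Pattern of "test": [0, 1, 2, 0]
Pattern of "stem": [0, 1, 2, 3]
Patterns do not match
Same pattern = No


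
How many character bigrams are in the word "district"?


Word: "district" (length 8)
Number of 2-grams = length - 2 + 1 = 8 - 2 + 1
= 7


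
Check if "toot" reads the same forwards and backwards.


Word: "toot"
Reversed: "toot"
Forward == Backward? toot == toot
Palindrome = Yes


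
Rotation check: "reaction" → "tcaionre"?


Word: "reaction", Candidate: "tcaionre"
Method: check if candidate is substring of word+word
"reactionreaction" contains "tcaionre"? No
Is rotation = No


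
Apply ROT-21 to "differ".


Word: "differ"
Shift: 21
Each letter → (letter + shift) mod 26:
  'd' (3) + 21 = 24 → 'y'
  'i' (8) + 21 = 3 → 'd'
  'f' (5) + 21 = 0 → 'a'
  'f' (5) + 21 = 0 → 'a'
  'e' (4) + 21 = 25 → 'z'
  'r' (17) + 21 = 12 → 'm'
Result = "ydaazm"


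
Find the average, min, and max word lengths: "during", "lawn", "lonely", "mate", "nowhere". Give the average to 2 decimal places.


Lengths: "during"=6, "lawn"=4, "lonely"=6, "mate"=4, "nowhere"=7
Sum = 27, Count = 5
Average = 27/5 = 5.40
= avg=5.40, min=4, max=7


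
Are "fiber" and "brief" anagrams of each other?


Word 1: "fiber" → sorted: befir
Word 2: "brief" → sorted: befir
Same letters? befir == befir
Anagram = Yes


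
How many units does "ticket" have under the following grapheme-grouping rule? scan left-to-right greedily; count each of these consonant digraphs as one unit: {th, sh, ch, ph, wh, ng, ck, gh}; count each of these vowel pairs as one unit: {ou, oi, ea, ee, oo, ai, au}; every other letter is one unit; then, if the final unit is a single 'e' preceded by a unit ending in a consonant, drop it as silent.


Word: "ticket" (6 letters)
Left-to-right scan:
  1. 't' (letter)
  2. 'i' (letter)
  3. 'ck' (digraph)
  4. 'e' (letter)
  5. 't' (letter)
Units from scan: 5
Sound units = 5 units


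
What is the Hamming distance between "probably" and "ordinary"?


Comparing character by character (same length = 8):
  Pos 0: 'p' vs 'o' !=
  Pos 1: 'r' vs 'r' =
  Pos 2: 'o' vs 'd' !=
  Pos 3: 'b' vs 'i' !=
  Pos 4: 'a' vs 'n' !=
  Pos 5: 'b' vs 'a' !=
  Pos 6: 'l' vs 'r' !=
  Pos 7: 'y' vs 'y' =
Hamming distance = 6


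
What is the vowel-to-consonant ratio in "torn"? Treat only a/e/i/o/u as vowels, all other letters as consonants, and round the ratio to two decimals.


Word: "torn"
Vowels (a,e,i,o,u): 1
Consonants: 3
Ratio = 1/3
= 0.33


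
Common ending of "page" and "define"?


Word 1: "page"
Word 2: "define"
Comparing from end:
  Pos -1: 'e' == 'e'
  Pos -2: 'g' != 'n' (stop)
LCS = "e" (length 1)


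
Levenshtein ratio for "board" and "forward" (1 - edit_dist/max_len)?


Word 1: "board" (length 5)
Word 2: "forward" (length 7)
One optimal edit sequence:
  1. substitute 'b' -> 'f'  (+1)
  2. keep 'o'
  3. insert 'r'  (+1)
  4. insert 'w'  (+1)
  5. keep 'a'
  6. keep 'r'
  7. keep 'd'
Edit distance = 3
Max length = max(5, 7) = 7
Similarity = 1 - 3/7
= 0.5714


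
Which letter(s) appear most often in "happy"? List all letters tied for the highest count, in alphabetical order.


Word: "happy"
Letter counts:
  'a': 1
  'h': 1
  'p': 2
  'y': 1
Maximum count = 2
Most frequent = 'p' (2 times each)


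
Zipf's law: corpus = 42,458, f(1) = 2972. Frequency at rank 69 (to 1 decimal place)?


Zipf's law: f(r) = f(1) / r
f(1) = 2972
f(69) = 2972 / 69
= 43.1 occurrences


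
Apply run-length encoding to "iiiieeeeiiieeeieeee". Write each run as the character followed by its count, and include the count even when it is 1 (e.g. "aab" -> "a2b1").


String: "iiiieeeeiiieeeieeee"
Scanning for consecutive runs:
  'i' x 4
  'e' x 4
  'i' x 3
  'e' x 3
  'i' x 1
  'e' x 4
RLE = "i4e4i3e3i1e4"


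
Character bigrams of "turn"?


Word: "turn" (length 4)
Number of bigrams = 4 - 2 + 1 = 3
  Position 0: "tu"
  Position 1: "ur"
  Position 2: "rn"
Bigrams = "tu", "ur", "rn"


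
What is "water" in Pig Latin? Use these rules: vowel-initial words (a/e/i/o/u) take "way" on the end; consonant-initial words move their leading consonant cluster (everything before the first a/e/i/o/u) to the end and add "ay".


Word: "water"
Starts with consonant(s) → move to end, add 'ay'
Consonant cluster: "w"
Pig Latin = "aterway"


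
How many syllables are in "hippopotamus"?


Word: "hippopotamus"
Syllable breakdown: hip · po · pot · a · mus
Counting: 5 parts
= 5 syllables


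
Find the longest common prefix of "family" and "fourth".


Word 1: "family"
Word 2: "fourth"
Comparing from start:
  Pos 0: 'f' == 'f'
  Pos 1: 'a' != 'o' (stop)
LCP = "f" (length 1)


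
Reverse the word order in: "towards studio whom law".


Original: "towards studio whom law"
Words (1..n): towards | studio | whom | law
Reversed (n..1): law | whom | studio | towards
Result = "law whom studio towards"


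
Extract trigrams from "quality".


Word: "quality" (length 7)
Number of trigrams = 7 - 3 + 1 = 5
  Position 0: "qua"
  Position 1: "ual"
  Position 2: "ali"
  Position 3: "lit"
  Position 4: "ity"
Trigrams = "qua", "ual", "ali", "lit", "ity"


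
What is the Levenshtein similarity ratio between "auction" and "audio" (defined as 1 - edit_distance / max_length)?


Word 1: "auction" (length 7)
Word 2: "audio" (length 5)
One optimal edit sequence:
  1. keep 'a'
  2. keep 'u'
  3. delete 'c'  (+1)
  4. substitute 't' -> 'd'  (+1)
  5. keep 'i'
  6. keep 'o'
  7. delete 'n'  (+1)
Edit distance = 3
Max length = max(7, 5) = 7
Similarity = 1 - 3/7
= 0.5714


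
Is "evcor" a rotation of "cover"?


Word: "cover", Candidate: "evcor"
Method: check if candidate is substring of word+word
"covercover" contains "evcor"? No
Is rotation = No


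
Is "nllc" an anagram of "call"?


Word 1: "call" → sorted: acll
Word 2: "nllc" → sorted: clln
Same letters? acll != clln
Anagram = No


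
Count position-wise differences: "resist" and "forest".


Comparing character by character (same length = 6):
  Pos 0: 'r' vs 'f' !=
  Pos 1: 'e' vs 'o' !=
  Pos 2: 's' vs 'r' !=
  Pos 3: 'i' vs 'e' !=
  Pos 4: 's' vs 's' =
  Pos 5: 't' vs 't' =
Hamming distance = 4


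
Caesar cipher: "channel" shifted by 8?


Word: "channel"
Shift: 8
Each letter → (letter + shift) mod 26:
  'c' (2) + 8 = 10 → 'k'
  'h' (7) + 8 = 15 → 'p'
  'a' (0) + 8 = 8 → 'i'
  'n' (13) + 8 = 21 → 'v'
  'n' (13) + 8 = 21 → 'v'
  'e' (4) + 8 = 12 → 'm'
  'l' (11) + 8 = 19 → 't'
Result = "kpivvmt"


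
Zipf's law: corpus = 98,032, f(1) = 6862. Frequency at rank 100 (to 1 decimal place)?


Zipf's law: f(r) = f(1) / r
f(1) = 6862
f(100) = 6862 / 100
= 68.6 occurrences


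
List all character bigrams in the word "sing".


Word: "sing" (length 4)
Number of bigrams = 4 - 2 + 1 = 3
  Position 0: "si"
  Position 1: "in"
  Position 2: "ng"
Bigrams = "si", "in", "ng"


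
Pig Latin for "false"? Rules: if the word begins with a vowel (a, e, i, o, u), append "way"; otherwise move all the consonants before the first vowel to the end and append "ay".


Word: "false"
Starts with consonant(s) → move to end, add 'ay'
Consonant cluster: "f"
Pig Latin = "alsefay"


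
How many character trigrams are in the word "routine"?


Word: "routine" (length 7)
Number of 3-grams = length - 3 + 1 = 7 - 3 + 1
= 5


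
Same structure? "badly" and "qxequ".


Pattern of "badly": [0, 1, 2, 3, 4]
Pattern of "qxequ": [0, 1, 2, 0, 3]
Patterns do not match
Same pattern = No


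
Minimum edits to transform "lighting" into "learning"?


Word 1: "lighting" (length 8)
Word 2: "learning" (length 8)
One optimal edit sequence (insert/delete/substitute each cost 1):
  1. keep 'l'
  2. substitute 'i' -> 'e'  (+1)
  3. substitute 'g' -> 'a'  (+1)
  4. substitute 'h' -> 'r'  (+1)
  5. substitute 't' -> 'n'  (+1)
  6. keep 'i'
  7. keep 'n'
  8. keep 'g'
Total edit operations: 4
Edit distance = 4


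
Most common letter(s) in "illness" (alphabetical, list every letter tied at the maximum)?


Word: "illness"
Letter counts:
  'e': 1
  'i': 1
  'l': 2
  'n': 1
  's': 2
Maximum count = 2
Most frequent = 'l', 's' (2 times each)


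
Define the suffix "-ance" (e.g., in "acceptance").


Suffix: -ance
Example: acceptance (accept + -ance)
Meaning = state of


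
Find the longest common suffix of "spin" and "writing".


Word 1: "spin"
Word 2: "writing"
Comparing from end:
  Pos -1: 'n' != 'g' (stop)
LCS = "" (length 0)


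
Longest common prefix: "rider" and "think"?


Word 1: "rider"
Word 2: "think"
Comparing from start:
  Pos 0: 'r' != 't' (stop)
LCP = "" (length 0)


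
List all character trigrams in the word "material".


Word: "material" (length 8)
Number of trigrams = 8 - 3 + 1 = 6
  Position 0: "mat"
  Position 1: "ate"
  Position 2: "ter"
  Position 3: "eri"
  Position 4: "ria"
  Position 5: "ial"
Trigrams = "mat", "ate", "ter", "eri", "ria", "ial"


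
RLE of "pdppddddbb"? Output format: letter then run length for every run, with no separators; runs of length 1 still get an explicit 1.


String: "pdppddddbb"
Scanning for consecutive runs:
  'p' x 1
  'd' x 1
  'p' x 2
  'd' x 4
  'b' x 2
RLE = "p1d1p2d4b2"


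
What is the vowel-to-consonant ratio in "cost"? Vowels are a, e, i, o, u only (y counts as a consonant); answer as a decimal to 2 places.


Word: "cost"
Vowels (a,e,i,o,u): 1
Consonants: 3
Ratio = 1/3
= 0.33


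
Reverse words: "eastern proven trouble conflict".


Original: "eastern proven trouble conflict"
Words (1..n): eastern | proven | trouble | conflict
Reversed (n..1): conflict | trouble | proven | eastern
Result = "conflict trouble proven eastern"


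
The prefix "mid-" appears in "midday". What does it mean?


Prefix: mid-
As in: midday -> mid- + day
Meaning = middle


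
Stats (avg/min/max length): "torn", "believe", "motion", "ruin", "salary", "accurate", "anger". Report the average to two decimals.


Lengths: "torn"=4, "believe"=7, "motion"=6, "ruin"=4, "salary"=6, "accurate"=8, "anger"=5
Sum = 40, Count = 7
Average = 40/7 = 5.71
= avg=5.71, min=4, max=8


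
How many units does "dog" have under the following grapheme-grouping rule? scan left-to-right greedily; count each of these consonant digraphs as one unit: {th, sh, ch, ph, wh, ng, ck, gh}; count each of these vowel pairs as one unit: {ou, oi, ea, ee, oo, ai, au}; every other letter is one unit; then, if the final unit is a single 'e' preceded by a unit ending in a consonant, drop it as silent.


Word: "dog" (3 letters)
Left-to-right scan:
  1. 'd' (letter)
  2. 'o' (letter)
  3. 'g' (letter)
Units from scan: 3
Sound units = 3 units


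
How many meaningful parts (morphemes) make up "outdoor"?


Word: "outdoor"
Morphemes: out- + door
Each morpheme carries meaning
= 2 morphemes


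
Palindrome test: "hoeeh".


Word: "hoeeh"
Reversed: "heeoh"
Forward == Backward? hoeeh != heeoh
Palindrome = No


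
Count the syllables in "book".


Word: "book"
Syllable breakdown: book
Counting: 1 part
= 1 syllable


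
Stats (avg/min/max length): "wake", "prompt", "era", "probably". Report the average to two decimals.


Lengths: "wake"=4, "prompt"=6, "era"=3, "probably"=8
Sum = 21, Count = 4
Average = 21/4 = 5.25
= avg=5.25, min=3, max=8


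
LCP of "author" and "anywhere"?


Word 1: "author"
Word 2: "anywhere"
Comparing from start:
  Pos 0: 'a' == 'a'
  Pos 1: 'u' != 'n' (stop)
LCP = "a" (length 1)


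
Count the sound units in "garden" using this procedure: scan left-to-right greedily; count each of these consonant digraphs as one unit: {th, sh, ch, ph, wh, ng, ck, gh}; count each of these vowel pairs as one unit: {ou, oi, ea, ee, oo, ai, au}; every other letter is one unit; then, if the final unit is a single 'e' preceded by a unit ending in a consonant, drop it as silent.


Word: "garden" (6 letters)
Left-to-right scan:
  1. 'g' (letter)
  2. 'a' (letter)
  3. 'r' (letter)
  4. 'd' (letter)
  5. 'e' (letter)
  6. 'n' (letter)
Units from scan: 6
Sound units = 6 units


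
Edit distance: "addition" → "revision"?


Word 1: "addition" (length 8)
Word 2: "revision" (length 8)
One optimal edit sequence (insert/delete/substitute each cost 1):
  1. substitute 'a' -> 'r'  (+1)
  2. substitute 'd' -> 'e'  (+1)
  3. substitute 'd' -> 'v'  (+1)
  4. keep 'i'
  5. substitute 't' -> 's'  (+1)
  6. keep 'i'
  7. keep 'o'
  8. keep 'n'
Total edit operations: 4
Edit distance = 4


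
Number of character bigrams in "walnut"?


Word: "walnut" (length 6)
Number of 2-grams = length - 2 + 1 = 6 - 2 + 1
= 5


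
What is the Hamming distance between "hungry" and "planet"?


Comparing character by character (same length = 6):
  Pos 0: 'h' vs 'p' !=
  Pos 1: 'u' vs 'l' !=
  Pos 2: 'n' vs 'a' !=
  Pos 3: 'g' vs 'n' !=
  Pos 4: 'r' vs 'e' !=
  Pos 5: 'y' vs 't' !=
Hamming distance = 6


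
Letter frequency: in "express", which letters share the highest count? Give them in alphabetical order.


Word: "express"
Letter counts:
  'e': 2
  'p': 1
  'r': 1
  's': 2
  'x': 1
Maximum count = 2
Most frequent = 'e', 's' (2 times each)


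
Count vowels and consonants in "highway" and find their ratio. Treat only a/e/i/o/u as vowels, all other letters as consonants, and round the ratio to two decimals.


Word: "highway"
Vowels (a,e,i,o,u): 2
Consonants: 5
Ratio = 2/5
= 0.40


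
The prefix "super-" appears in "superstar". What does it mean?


Prefix: super-
Example: superstar (super- + star)
Meaning = above / beyond


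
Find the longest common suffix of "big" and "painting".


Word 1: "big"
Word 2: "painting"
Comparing from end:
  Pos -1: 'g' == 'g'
  Pos -2: 'i' != 'n' (stop)
LCS = "g" (length 1)


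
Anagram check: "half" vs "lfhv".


Word 1: "half" → sorted: afhl
Word 2: "lfhv" → sorted: fhlv
Same letters? afhl != fhlv
Anagram = No


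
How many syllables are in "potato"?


Word: "potato"
Syllable breakdown: po-ta-to
Counting: 3 parts
= 3 syllables


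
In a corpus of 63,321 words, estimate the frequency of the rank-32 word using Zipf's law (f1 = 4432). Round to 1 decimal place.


Zipf's law: f(r) = f(1) / r
f(1) = 4432
f(32) = 4432 / 32
= 138.5 occurrences


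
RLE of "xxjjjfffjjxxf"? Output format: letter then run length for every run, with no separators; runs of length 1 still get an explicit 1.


String: "xxjjjfffjjxxf"
Scanning for consecutive runs:
  'x' x 2
  'j' x 3
  'f' x 3
  'j' x 2
  'x' x 2
  'f' x 1
RLE = "x2j3f3j2x2f1"


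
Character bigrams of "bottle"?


Word: "bottle" (length 6)
Number of bigrams = 6 - 2 + 1 = 5
  Position 0: "bo"
  Position 1: "ot"
  Position 2: "tt"
  Position 3: "tl"
  Position 4: "le"
Bigrams = "bo", "ot", "tt", "tl", "le"


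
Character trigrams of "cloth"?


Word: "cloth" (length 5)
Number of trigrams = 5 - 3 + 1 = 3
  Position 0: "clo"
  Position 1: "lot"
  Position 2: "oth"
Trigrams = "clo", "lot", "oth"


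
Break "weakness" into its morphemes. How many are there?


Word: "weakness"
Morphemes: weak | -ness
Each morpheme carries meaning
= 2 morphemes


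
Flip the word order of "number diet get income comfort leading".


Original: "number diet get income comfort leading"
Words (1..n): number | diet | get | income | comfort | leading
Reversed (n..1): leading | comfort | income | get | diet | number
Result = "leading comfort income get diet number"


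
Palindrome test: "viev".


Word: "viev"
Reversed: "veiv"
Forward == Backward? viev != veiv
Palindrome = No


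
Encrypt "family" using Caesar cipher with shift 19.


Word: "family"
Shift: 19
Each letter → (letter + shift) mod 26:
  'f' (5) + 19 = 24 → 'y'
  'a' (0) + 19 = 19 → 't'
  'm' (12) + 19 = 5 → 'f'
  'i' (8) + 19 = 1 → 'b'
  'l' (11) + 19 = 4 → 'e'
  'y' (24) + 19 = 17 → 'r'
Result = "ytfber"


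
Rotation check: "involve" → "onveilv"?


Word: "involve", Candidate: "onveilv"
Method: check if candidate is substring of word+word
"involveinvolve" contains "onveilv"? No
Is rotation = No


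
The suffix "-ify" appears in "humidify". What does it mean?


Suffix: -ify
Example: humidify = humid + -ify
Meaning = to make


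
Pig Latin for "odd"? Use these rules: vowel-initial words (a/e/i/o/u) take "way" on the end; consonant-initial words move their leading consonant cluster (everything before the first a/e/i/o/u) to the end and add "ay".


Word: "odd"
Starts with vowel → add 'way'
Pig Latin = "oddway"


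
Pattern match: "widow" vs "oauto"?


Pattern of "widow": [0, 1, 2, 3, 0]
Pattern of "oauto": [0, 1, 2, 3, 0]
Patterns match
Same pattern = Yes


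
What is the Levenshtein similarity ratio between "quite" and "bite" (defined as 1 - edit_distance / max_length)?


Word 1: "quite" (length 5)
Word 2: "bite" (length 4)
One optimal edit sequence:
  1. delete 'q'  (+1)
  2. substitute 'u' -> 'b'  (+1)
  3. keep 'i'
  4. keep 't'
  5. keep 'e'
Edit distance = 2
Max length = max(5, 4) = 5
Similarity = 1 - 2/5
= 0.6000


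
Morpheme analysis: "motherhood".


Word: "motherhood"
Morphemes: mother / -hood
Each morpheme carries meaning
= 2 morphemes


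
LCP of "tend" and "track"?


Word 1: "tend"
Word 2: "track"
Comparing from start:
  Pos 0: 't' == 't'
  Pos 1: 'e' != 'r' (stop)
LCP = "t" (length 1)


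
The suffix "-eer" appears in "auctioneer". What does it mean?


Suffix: -eer
Example: auctioneer (auction + -eer)
Meaning = one who is concerned with


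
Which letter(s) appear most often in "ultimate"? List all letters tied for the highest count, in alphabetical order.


Word: "ultimate"
Letter counts:
  'a': 1
  'e': 1
  'i': 1
  'l': 1
  'm': 1
  't': 2
  'u': 1
Maximum count = 2
Most frequent = 't' (2 times each)


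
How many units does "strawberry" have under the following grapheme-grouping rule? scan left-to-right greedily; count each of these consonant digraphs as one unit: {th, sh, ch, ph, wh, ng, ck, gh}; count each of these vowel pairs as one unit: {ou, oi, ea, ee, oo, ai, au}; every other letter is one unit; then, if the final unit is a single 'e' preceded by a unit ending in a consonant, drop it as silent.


Word: "strawberry" (10 letters)
Left-to-right scan:
  (1) 's' (letter)
  (2) 't' (letter)
  (3) 'r' (letter)
  (4) 'a' (letter)
  (5) 'w' (letter)
  (6) 'b' (letter)
  (7) 'e' (letter)
  (8) 'r' (letter)
  (9) 'r' (letter)
  (10) 'y' (letter)
Units from scan: 10
Sound units = 10 units
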